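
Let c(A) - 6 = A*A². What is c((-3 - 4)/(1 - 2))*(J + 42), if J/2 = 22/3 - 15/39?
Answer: 760820/39 ≈ 19508.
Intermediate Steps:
c(A) = 6 + A³ (c(A) = 6 + A*A² = 6 + A³)
J = 542/39 (J = 2*(22/3 - 15/39) = 2*(22*(⅓) - 15*1/39) = 2*(22/3 - 5/13) = 2*(271/39) = 542/39 ≈ 13.897)
c((-3 - 4)/(1 - 2))*(J + 42) = (6 + ((-3 - 4)/(1 - 2))³)*(542/39 + 42) = (6 + (-7/(-1))³)*(2180/39) = (6 + (-7*(-1))³)*(2180/39) = (6 + 7³)*(2180/39) = (6 + 343)*(2180/39) = 349*(2180/39) = 760820/39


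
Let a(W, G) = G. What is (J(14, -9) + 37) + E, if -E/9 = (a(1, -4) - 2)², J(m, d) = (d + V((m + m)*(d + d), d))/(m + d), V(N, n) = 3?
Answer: -1441/5 ≈ -288.20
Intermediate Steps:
J(m, d) = (3 + d)/(d + m) (J(m, d) = (d + 3)/(m + d) = (3 + d)/(d + m))
E = -324 (E = -9*(-4 - 2)² = -9*(-6)² = -9*36 = -324)
(J(14, -9) + 37) + E = ((3 - 9)/(-9 + 14) + 37) - 324 = (-6/5 + 37) - 324 = 179/5 - 324 = -1441/5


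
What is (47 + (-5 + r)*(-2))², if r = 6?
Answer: 2025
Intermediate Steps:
(47 + (-5 + r)*(-2))² = (47 + (-5 + 6)*(-2))² = (47 + 1*(-2))² = (47 - 2)² = 45² = 2025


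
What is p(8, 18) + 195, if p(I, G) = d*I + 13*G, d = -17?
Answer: 293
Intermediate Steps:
p(I, G) = -17*I + 13*G
p(8, 18) + 195 = (-17*8 + 13*18) + 195 = (-136 + 234) + 195 = 98 + 195 = 293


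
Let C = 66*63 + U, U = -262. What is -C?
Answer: -3896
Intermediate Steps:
C = 3896 (C = 66*63 - 262 = 4158 - 262 = 3896)
-C = -1*3896 = -3896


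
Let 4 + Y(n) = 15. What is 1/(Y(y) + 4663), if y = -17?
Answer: 1/4674 ≈ 0.00021395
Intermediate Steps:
Y(n) = 11 (Y(n) = -4 + 15 = 11)
1/(Y(y) + 4663) = 1/(11 + 4663) = 1/4674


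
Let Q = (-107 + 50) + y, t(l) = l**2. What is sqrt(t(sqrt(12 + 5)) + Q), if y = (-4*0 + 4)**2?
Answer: 2*I*sqrt(6) ≈ 4.899*I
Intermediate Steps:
y = 16 (y = (0 + 4)**2 = 4**2 = 16)
Q = -41 (Q = (-107 + 50) + 16 = -57 + 16 = -41)
sqrt(t(sqrt(12 + 5)) + Q) = sqrt((sqrt(12 + 5))**2 - 41) = sqrt((sqrt(17))**2 - 41) = sqrt(17 - 41) = sqrt(-24) = 2*I*sqrt(6)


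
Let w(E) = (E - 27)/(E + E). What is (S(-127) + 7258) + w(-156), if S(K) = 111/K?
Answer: 95859867/13208 ≈ 7257.7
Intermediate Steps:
w(E) = (-27 + E)/(2*E) (w(E) = (-27 + E)/((2*E)) = (-27 + E)*(1/(2*E)) = (-27 + E)/(2*E))
(S(-127) + 7258) + w(-156) = (111/(-127) + 7258) + (½)*(-27 - 156)/(-156) = (111*(-1/127) + 7258) + (½)*(-1/156)*(-183) = (-111/127 + 7258) + 61/104 = 921655/127 + 61/104 = 95859867/13208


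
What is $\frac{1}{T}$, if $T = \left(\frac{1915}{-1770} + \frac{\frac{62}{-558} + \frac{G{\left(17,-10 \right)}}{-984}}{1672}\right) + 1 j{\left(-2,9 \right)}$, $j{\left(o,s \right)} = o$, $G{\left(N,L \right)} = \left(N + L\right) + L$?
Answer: $- \frac{26473536}{81591055} \approx -0.32447$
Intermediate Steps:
$G{\left(N,L \right)} = N + 2 L$ ($G{\left(N,L \right)} = \left(L + N\right) + L = N + 2 L$)
$T = - \frac{81591055}{26473536}$ ($T = \left(\frac{1915}{-1770} + \frac{\frac{62}{-558} + \frac{17 + 2 \left(-10\right)}{-984}}{1672}\right) + 1 \left(-2\right) = \left(1915 \left(- \frac{1}{1770}\right) + \left(62 \left(- \frac{1}{558}\right) + \left(17 - 20\right) \left(- \frac{1}{984}\right)\right) \frac{1}{1672}\right) - 2 = \left(- \frac{383}{354} + \left(- \frac{1}{9} - - \frac{1}{328}\right) \frac{1}{1672}\right) - 2 = \left(- \frac{383}{354} + \left(- \frac{1}{9} + \frac{1}{328}\right) \frac{1}{1672}\right) - 2 = \left(- \frac{383}{354} - \frac{29}{448704}\right) - 2 = - \frac{28643983}{26473536} - 2 = - \frac{81591055}{26473536} \approx -3.082$)
$\frac{1}{T} = \frac{1}{- \frac{81591055}{26473536}} = - \frac{26473536}{81591055}$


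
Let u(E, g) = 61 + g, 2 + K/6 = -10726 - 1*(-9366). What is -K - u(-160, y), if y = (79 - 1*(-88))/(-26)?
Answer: 211053/26 ≈ 8117.4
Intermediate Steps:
K = -8172 (K = -12 + 6*(-10726 - 1*(-9366)) = -12 + 6*(-10726 + 9366) = -12 + 6*(-1360) = -12 - 8160 = -8172)
y = -167/26 (y = (79 + 88)*(-1/26) = 167*(-1/26) = -167/26 ≈ -6.4231)
-K - u(-160, y) = -1*(-8172) - (61 - 167/26) = 8172 - 1*1419/26 = 8172 - 1419/26 = 211053/26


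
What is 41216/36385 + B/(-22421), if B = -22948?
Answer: 1759066916/815788085 ≈ 2.1563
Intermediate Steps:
41216/36385 + B/(-22421) = 41216/36385 - 22948/(-22421) = 41216*(1/36385) - 22948*(-1/22421) = 41216/36385 + 22948/22421 = 1759066916/815788085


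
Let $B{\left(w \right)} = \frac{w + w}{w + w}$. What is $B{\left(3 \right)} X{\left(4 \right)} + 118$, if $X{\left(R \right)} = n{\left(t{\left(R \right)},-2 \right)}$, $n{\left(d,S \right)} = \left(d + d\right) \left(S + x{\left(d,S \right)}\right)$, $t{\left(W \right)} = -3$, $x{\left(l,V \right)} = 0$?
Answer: $130$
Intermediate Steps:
$B{\left(w \right)} = 1$ ($B{\left(w \right)} = \frac{2 w}{2 w} = 2 w \frac{1}{2 w} = 1$)
$n{\left(d,S \right)} = 2 S d$ ($n{\left(d,S \right)} = \left(d + d\right) \left(S + 0\right) = 2 d S = 2 S d$)
$X{\left(R \right)} = 12$ ($X{\left(R \right)} = 2 \left(-2\right) \left(-3\right) = 12$)
$B{\left(3 \right)} X{\left(4 \right)} + 118 = 1 \cdot 12 + 118 = 12 + 118 = 130$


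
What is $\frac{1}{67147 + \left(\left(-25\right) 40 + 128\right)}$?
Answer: $\frac{1}{66275} \approx 1.5089 \cdot 10^{-5}$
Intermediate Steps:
$\frac{1}{67147 + \left(\left(-25\right) 40 + 128\right)} = \frac{1}{67147 + \left(-1000 + 128\right)} = \frac{1}{67147 - 872} = \frac{1}{66275}$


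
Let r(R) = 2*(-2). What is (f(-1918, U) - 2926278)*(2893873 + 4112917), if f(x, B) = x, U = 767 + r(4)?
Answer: -20517254450840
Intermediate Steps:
r(R) = -4
U = 763 (U = 767 - 4 = 763)
(f(-1918, U) - 2926278)*(2893873 + 4112917) = (-1918 - 2926278)*(2893873 + 4112917) = -2928196*7006790 = -20517254450840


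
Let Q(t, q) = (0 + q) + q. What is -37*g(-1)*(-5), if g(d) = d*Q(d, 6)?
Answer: -2220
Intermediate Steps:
Q(t, q) = 2*q (Q(t, q) = q + q = 2*q)
g(d) = 12*d (g(d) = d*(2*6) = d*12 = 12*d)
-37*g(-1)*(-5) = -444*(-1)*(-5) = -37*(-12)*(-5) = 444*(-5) = -2220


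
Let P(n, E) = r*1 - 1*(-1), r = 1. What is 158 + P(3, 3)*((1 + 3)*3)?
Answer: 182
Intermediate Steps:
P(n, E) = 2 (P(n, E) = 1*1 - 1*(-1) = 1 + 1 = 2)
158 + P(3, 3)*((1 + 3)*3) = 158 + 2*((1 + 3)*3) = 158 + 2*(4*3) = 158 + 2*12 = 158 + 24 = 182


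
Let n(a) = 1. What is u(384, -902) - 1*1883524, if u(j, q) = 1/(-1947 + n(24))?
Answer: -3665337705/1946 ≈ -1.8835e+6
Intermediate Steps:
u(j, q) = -1/1946 (u(j, q) = 1/(-1947 + 1) = 1/(-1946) = -1/1946)
u(384, -902) - 1*1883524 = -1/1946 - 1*1883524 = -1/1946 - 1883524 = -3665337705/1946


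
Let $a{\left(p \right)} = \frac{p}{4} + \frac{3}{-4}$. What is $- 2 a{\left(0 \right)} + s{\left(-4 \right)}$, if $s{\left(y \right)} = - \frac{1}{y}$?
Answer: $\frac{7}{4} \approx 1.75$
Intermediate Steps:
$a{\left(p \right)} = - \frac{3}{4} + \frac{p}{4}$ ($a{\left(p \right)} = p \frac{1}{4} + 3 \left(- \frac{1}{4}\right) = \frac{p}{4} - \frac{3}{4} = - \frac{3}{4} + \frac{p}{4}$)
$- 2 a{\left(0 \right)} + s{\left(-4 \right)} = - 2 \left(- \frac{3}{4} + \frac{1}{4} \cdot 0\right) - \frac{1}{-4} = - 2 \left(- \frac{3}{4} + 0\right) - - \frac{1}{4} = \left(-2\right) \left(- \frac{3}{4}\right) + \frac{1}{4} = \frac{3}{2} + \frac{1}{4} = \frac{7}{4}$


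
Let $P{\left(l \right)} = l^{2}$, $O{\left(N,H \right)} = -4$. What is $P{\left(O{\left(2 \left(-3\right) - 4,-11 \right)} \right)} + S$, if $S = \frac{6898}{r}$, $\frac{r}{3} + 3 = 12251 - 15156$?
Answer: $\frac{66343}{4362} \approx 15.209$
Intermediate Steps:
$r = -8724$ ($r = -9 + 3 \left(12251 - 15156\right) = -9 + 3 \left(-2905\right) = -9 - 8715 = -8724$)
$S = - \frac{3449}{4362}$ ($S = \frac{6898}{-8724} = 6898 \left(- \frac{1}{8724}\right) = - \frac{3449}{4362} \approx -0.79069$)
$P{\left(O{\left(2 \left(-3\right) - 4,-11 \right)} \right)} + S = \left(-4\right)^{2} - \frac{3449}{4362} = 16 - \frac{3449}{4362} = \frac{66343}{4362}$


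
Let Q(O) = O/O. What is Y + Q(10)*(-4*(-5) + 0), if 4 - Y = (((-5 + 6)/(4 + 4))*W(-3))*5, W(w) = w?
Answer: 207/8 ≈ 25.875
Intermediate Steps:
Q(O) = 1
Y = 47/8 (Y = 4 - ((-5 + 6)/(4 + 4))*(-3)*5 = 4 - (1/8)*(-3)*5 = 4 - (-3)*5/8 = 4 - 1*(-15/8) = 4 + 15/8 = 47/8 ≈ 5.8750)
Y + Q(10)*(-4*(-5) + 0) = 47/8 + 1*(-4*(-5) + 0) = 47/8 + 1*(20 + 0) = 47/8 + 1*20 = 47/8 + 20 = 207/8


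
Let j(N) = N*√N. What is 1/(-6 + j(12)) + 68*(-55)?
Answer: -1054679/282 + 2*√3/141 ≈ -3740.0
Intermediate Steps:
j(N) = N^(3/2)
1/(-6 + j(12)) + 68*(-55) = 1/(-6 + 12^(3/2)) + 68*(-55) = 1/(-6 + 24*√3) - 3740 = -3740 + 1/(-6 + 24*√3)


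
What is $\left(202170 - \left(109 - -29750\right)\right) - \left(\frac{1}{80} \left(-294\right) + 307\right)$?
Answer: $\frac{6880307}{40} \approx 1.7201 \cdot 10^{5}$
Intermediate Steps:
$\left(202170 - \left(109 - -29750\right)\right) - \left(\frac{1}{80} \left(-294\right) + 307\right) = \left(202170 - \left(109 + 29750\right)\right) - \left(\frac{1}{80} \left(-294\right) + 307\right) = \left(202170 - 29859\right) - \left(- \frac{147}{40} + 307\right) = \left(202170 - 29859\right) - \frac{12133}{40} = 172311 - \frac{12133}{40} = \frac{6880307}{40}$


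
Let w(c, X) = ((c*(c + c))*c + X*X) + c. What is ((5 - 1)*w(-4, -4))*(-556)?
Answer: 257984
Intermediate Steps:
w(c, X) = c + X² + 2*c³ (w(c, X) = ((c*(2*c))*c + X²) + c = ((2*c²)*c + X²) + c = (2*c³ + X²) + c = (X² + 2*c³) + c = c + X² + 2*c³)
((5 - 1)*w(-4, -4))*(-556) = ((5 - 1)*(-4 + (-4)² + 2*(-4)³))*(-556) = (4*(-4 + 16 + 2*(-64)))*(-556) = (4*(-4 + 16 - 128))*(-556) = (4*(-116))*(-556) = -464*(-556) = 257984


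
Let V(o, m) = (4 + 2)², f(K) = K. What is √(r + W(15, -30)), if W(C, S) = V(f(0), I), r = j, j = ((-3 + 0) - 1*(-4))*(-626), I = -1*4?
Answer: I*√590 ≈ 24.29*I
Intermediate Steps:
I = -4
j = -626 (j = (-3 + 4)*(-626) = 1*(-626) = -626)
r = -626
V(o, m) = 36 (V(o, m) = 6² = 36)
W(C, S) = 36
√(r + W(15, -30)) = √(-626 + 36) = √(-590) = I*√590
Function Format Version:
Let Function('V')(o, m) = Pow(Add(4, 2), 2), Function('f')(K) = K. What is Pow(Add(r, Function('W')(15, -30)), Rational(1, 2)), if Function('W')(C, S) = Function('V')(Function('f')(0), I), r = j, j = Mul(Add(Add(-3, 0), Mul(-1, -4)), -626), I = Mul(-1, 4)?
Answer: Mul(I, Pow(590, Rational(1, 2))) ≈ Mul(24.290, I)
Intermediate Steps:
I = -4
j = -626 (j = Mul(Add(-3, 4), -626) = Mul(1, -626) = -626)
r = -626
Function('V')(o, m) = 36 (Function('V')(o, m) = Pow(6, 2) = 36)
Function('W')(C, S) = 36
Pow(Add(r, Function('W')(15, -30)), Rational(1, 2)) = Pow(Add(-626, 36), Rational(1, 2)) = Pow(-590, Rational(1, 2)) = Mul(I, Pow(590, Rational(1, 2)))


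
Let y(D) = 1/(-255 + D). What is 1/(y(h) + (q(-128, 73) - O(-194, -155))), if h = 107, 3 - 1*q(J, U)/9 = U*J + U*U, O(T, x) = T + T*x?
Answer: 148/930327 ≈ 0.00015908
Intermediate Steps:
q(J, U) = 27 - 9*U² - 9*J*U (q(J, U) = 27 - 9*(U*J + U*U) = 27 - 9*(J*U + U²) = 27 - 9*(U² + J*U) = 27 + (-9*U² - 9*J*U) = 27 - 9*U² - 9*J*U)
1/(y(h) + (q(-128, 73) - O(-194, -155))) = 1/(1/(-255 + 107) + ((27 - 9*73² - 9*(-128)*73) - (-194)*(1 - 155))) = 1/(1/(-148) + ((27 - 9*5329 + 84096) - (-194)*(-154))) = 1/(-1/148 + ((27 - 47961 + 84096) - 1*29876)) = 1/(-1/148 + (36162 - 29876)) = 1/(-1/148 + 6286) = 1/(930327/148) = 148/930327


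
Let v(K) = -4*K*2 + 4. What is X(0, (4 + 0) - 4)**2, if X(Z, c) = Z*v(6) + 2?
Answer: 4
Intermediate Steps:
v(K) = 4 - 8*K (v(K) = -8*K + 4 = 4 - 8*K)
X(Z, c) = 2 - 44*Z (X(Z, c) = Z*(4 - 8*6) + 2 = Z*(4 - 48) + 2 = Z*(-44) + 2 = -44*Z + 2 = 2 - 44*Z)
X(0, (4 + 0) - 4)**2 = (2 - 44*0)**2 = (2 + 0)**2 = 2**2 = 4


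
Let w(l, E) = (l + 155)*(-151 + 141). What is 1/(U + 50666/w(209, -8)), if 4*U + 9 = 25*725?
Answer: 260/1173921 ≈ 0.00022148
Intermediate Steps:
w(l, E) = -1550 - 10*l (w(l, E) = (155 + l)*(-10) = -1550 - 10*l)
U = 4529 (U = -9/4 + (25*725)/4 = -9/4 + (1/4)*18125 = -9/4 + 18125/4 = 4529)
1/(U + 50666/w(209, -8)) = 1/(4529 + 50666/(-1550 - 10*209)) = 1/(4529 + 50666/(-1550 - 2090)) = 1/(4529 + 50666/(-3640)) = 1/(4529 + 50666*(-1/3640)) = 1/(4529 - 3619/260) = 1/(1173921/260) = 260/1173921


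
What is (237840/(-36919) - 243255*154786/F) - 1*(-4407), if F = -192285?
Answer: 94755393954545/473264661 ≈ 2.0022e+5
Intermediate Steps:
(237840/(-36919) - 243255*154786/F) - 1*(-4407) = (237840/(-36919) - 243255/((-192285/154786))) - 1*(-4407) = (237840*(-1/36919) - 243255/((-192285*1/154786))) + 4407 = (-237840/36919 - 243255/(-192285/154786)) + 4407 = (-237840/36919 - 243255*(-154786/192285)) + 4407 = (-237840/36919 + 2510164562/12819) + 4407 = 92669716593518/473264661 + 4407 = 94755393954545/473264661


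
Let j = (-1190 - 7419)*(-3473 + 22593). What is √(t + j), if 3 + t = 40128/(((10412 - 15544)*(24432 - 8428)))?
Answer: I*√4337415420831087751151/5133283 ≈ 12830.0*I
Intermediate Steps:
t = -15402357/5133283 (t = -3 + 40128/(((10412 - 15544)*(24432 - 8428))) = -3 + 40128/((-5132*16004)) = -3 + 40128/(-82132528) = -3 + 40128*(-1/82132528) = -3 - 2508/5133283 = -15402357/5133283 ≈ -3.0005)
j = -164604080 (j = -8609*19120 = -164604080)
√(t + j) = √(-15402357/5133283 - 164604080) = √(-844959340996997/5133283) = I*√4337415420831087751151/5133283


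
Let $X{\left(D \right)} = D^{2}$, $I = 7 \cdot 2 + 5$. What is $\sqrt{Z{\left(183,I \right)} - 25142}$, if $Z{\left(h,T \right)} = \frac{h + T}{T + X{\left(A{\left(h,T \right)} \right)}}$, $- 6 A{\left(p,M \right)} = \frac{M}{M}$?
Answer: $\frac{i \sqrt{11792273630}}{685} \approx 158.53 i$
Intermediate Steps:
$A{\left(p,M \right)} = - \frac{1}{6}$ ($A{\left(p,M \right)} = - \frac{M \frac{1}{M}}{6} = \left(- \frac{1}{6}\right) 1 = - \frac{1}{6}$)
$I = 19$ ($I = 14 + 5 = 19$)
$Z{\left(h,T \right)} = \frac{T + h}{\frac{1}{36} + T}$ ($Z{\left(h,T \right)} = \frac{h + T}{T + \left(- \frac{1}{6}\right)^{2}} = \frac{T + h}{T + \frac{1}{36}} = \frac{T + h}{\frac{1}{36} + T}$)
$\sqrt{Z{\left(183,I \right)} - 25142} = \sqrt{\frac{36 \left(19 + 183\right)}{1 + 36 \cdot 19} - 25142} = \sqrt{36 \frac{1}{1 + 684} \cdot 202 - 25142} = \sqrt{36 \cdot \frac{1}{685} \cdot 202 - 25142} = \sqrt{\frac{7272}{685} - 25142} = \sqrt{- \frac{17214998}{685}} = \frac{i \sqrt{11792273630}}{685}$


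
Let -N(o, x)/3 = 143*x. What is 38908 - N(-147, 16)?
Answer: 45772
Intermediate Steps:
N(o, x) = -429*x
38908 - N(-147, 16) = 38908 - (-429)*16 = 38908 - 1*(-6864) = 38908 + 6864 = 45772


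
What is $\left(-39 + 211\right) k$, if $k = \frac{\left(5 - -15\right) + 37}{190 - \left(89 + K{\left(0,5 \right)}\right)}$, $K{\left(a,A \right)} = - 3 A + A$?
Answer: $\frac{3268}{37} \approx 88.324$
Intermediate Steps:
$K{\left(a,A \right)} = - 2 A$
$k = \frac{19}{37}$ ($k = \frac{\left(5 - -15\right) + 37}{190 - \left(89 - 10\right)} = \frac{\left(5 + 15\right) + 37}{190 - 79} = \frac{20 + 37}{190 + \left(-89 + 10\right)} = \frac{57}{190 - 79} = \frac{57}{111} = 57 \cdot \frac{1}{111} = \frac{19}{37} \approx 0.51351$)
$\left(-39 + 211\right) k = \left(-39 + 211\right) \frac{19}{37} = 172 \cdot \frac{19}{37} = \frac{3268}{37}$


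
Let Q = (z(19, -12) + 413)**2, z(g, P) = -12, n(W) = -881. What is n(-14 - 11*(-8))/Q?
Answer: -881/160801 ≈ -0.0054788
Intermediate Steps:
Q = 160801 (Q = (-12 + 413)**2 = 401**2 = 160801)
n(-14 - 11*(-8))/Q = -881/160801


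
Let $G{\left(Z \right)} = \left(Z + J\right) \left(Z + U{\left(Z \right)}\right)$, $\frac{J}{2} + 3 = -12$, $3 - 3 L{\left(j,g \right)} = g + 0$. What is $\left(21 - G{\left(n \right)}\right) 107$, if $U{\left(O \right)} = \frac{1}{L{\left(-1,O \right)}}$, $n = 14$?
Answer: $\frac{283229}{11} \approx 25748.0$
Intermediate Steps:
$L{\left(j,g \right)} = 1 - \frac{g}{3}$ ($L{\left(j,g \right)} = 1 - \frac{g + 0}{3} = 1 - \frac{g}{3}$)
$U{\left(O \right)} = \frac{1}{1 - \frac{O}{3}}$
$J = -30$ ($J = -6 + 2 \left(-12\right) = -6 - 24 = -30$)
$G{\left(Z \right)} = \left(-30 + Z\right) \left(Z - \frac{3}{-3 + Z}\right)$ ($G{\left(Z \right)} = \left(Z - 30\right) \left(Z - \frac{3}{-3 + Z}\right) = \left(-30 + Z\right) \left(Z - \frac{3}{-3 + Z}\right)$)
$\left(21 - G{\left(n \right)}\right) 107 = \left(21 - \frac{90 - 42 + 14 \left(-30 + 14\right) \left(-3 + 14\right)}{-3 + 14}\right) 107 = \left(21 - \frac{90 - 42 + 14 \left(-16\right) 11}{11}\right) 107 = \left(21 - \frac{90 - 42 - 2464}{11}\right) 107 = \left(21 - \frac{1}{11} \left(-2416\right)\right) 107 = \left(21 - - \frac{2416}{11}\right) 107 = \left(21 + \frac{2416}{11}\right) 107 = \frac{2647}{11} \cdot 107 = \frac{283229}{11}$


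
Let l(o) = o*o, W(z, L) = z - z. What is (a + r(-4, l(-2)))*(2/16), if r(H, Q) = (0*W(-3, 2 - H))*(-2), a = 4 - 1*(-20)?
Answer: 3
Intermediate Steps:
W(z, L) = 0
a = 24 (a = 4 + 20 = 24)
l(o) = o**2
r(H, Q) = 0 (r(H, Q) = (0*0)*(-2) = 0*(-2) = 0)
(a + r(-4, l(-2)))*(2/16) = (24 + 0)*(2/16) = 24*(2*(1/16)) = 24*(1/8) = 3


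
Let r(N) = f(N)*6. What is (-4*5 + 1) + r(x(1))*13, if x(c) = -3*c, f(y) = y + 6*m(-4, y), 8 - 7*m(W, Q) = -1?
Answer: 2441/7 ≈ 348.71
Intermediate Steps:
m(W, Q) = 9/7 (m(W, Q) = 8/7 - ⅐*(-1) = 8/7 + ⅐ = 9/7)
f(y) = 54/7 + y (f(y) = y + 6*(9/7) = y + 54/7 = 54/7 + y)
r(N) = 324/7 + 6*N (r(N) = (54/7 + N)*6 = 324/7 + 6*N)
(-4*5 + 1) + r(x(1))*13 = (-4*5 + 1) + (324/7 + 6*(-3*1))*13 = (-20 + 1) + (324/7 + 6*(-3))*13 = -19 + (324/7 - 18)*13 = -19 + (198/7)*13 = -19 + 2574/7 = 2441/7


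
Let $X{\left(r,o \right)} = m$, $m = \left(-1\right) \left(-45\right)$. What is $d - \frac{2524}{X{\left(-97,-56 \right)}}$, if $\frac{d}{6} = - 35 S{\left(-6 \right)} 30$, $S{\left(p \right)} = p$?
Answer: $\frac{1698476}{45} \approx 37744.0$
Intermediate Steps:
$m = 45$
$X{\left(r,o \right)} = 45$
$d = 37800$ ($d = 6 \left(-35\right) \left(-6\right) 30 = 6 \cdot 210 \cdot 30 = 6 \cdot 6300 = 37800$)
$d - \frac{2524}{X{\left(-97,-56 \right)}} = 37800 - \frac{2524}{45} = \frac{1698476}{45}$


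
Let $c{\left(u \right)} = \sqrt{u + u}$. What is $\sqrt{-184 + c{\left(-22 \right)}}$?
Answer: $\sqrt{-184 + 2 i \sqrt{11}} \approx 0.2445 + 13.567 i$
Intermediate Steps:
$c{\left(u \right)} = \sqrt{2} \sqrt{u}$ ($c{\left(u \right)} = \sqrt{2 u} = \sqrt{2} \sqrt{u}$)
$\sqrt{-184 + c{\left(-22 \right)}} = \sqrt{-184 + \sqrt{2} \sqrt{-22}} = \sqrt{-184 + \sqrt{2} i \sqrt{22}} = \sqrt{-184 + 2 i \sqrt{11}}$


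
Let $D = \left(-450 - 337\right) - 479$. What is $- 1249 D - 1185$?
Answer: $1580049$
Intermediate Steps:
$D = -1266$ ($D = -787 - 479 = -1266$)
$- 1249 D - 1185 = \left(-1249\right) \left(-1266\right) - 1185 = 1581234 - 1185 = 1580049$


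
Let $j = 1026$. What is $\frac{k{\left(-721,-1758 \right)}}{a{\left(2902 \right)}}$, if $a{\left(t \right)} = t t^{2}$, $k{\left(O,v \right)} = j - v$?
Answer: $\frac{348}{3054936851} \approx 1.1391 \cdot 10^{-7}$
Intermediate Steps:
$k{\left(O,v \right)} = 1026 - v$
$a{\left(t \right)} = t^{3}$
$\frac{k{\left(-721,-1758 \right)}}{a{\left(2902 \right)}} = \frac{1026 - -1758}{2902^{3}} = \frac{1026 + 1758}{24439494808} = 2784 \cdot \frac{1}{24439494808} = \frac{348}{3054936851}$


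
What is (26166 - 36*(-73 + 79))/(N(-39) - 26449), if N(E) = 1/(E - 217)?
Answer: -1328640/1354189 ≈ -0.98113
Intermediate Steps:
N(E) = 1/(-217 + E)
(26166 - 36*(-73 + 79))/(N(-39) - 26449) = (26166 - 36*(-73 + 79))/(1/(-217 - 39) - 26449) = (26166 - 36*6)/(1/(-256) - 26449) = (26166 - 216)/(-1/256 - 26449) = 25950/(-6770945/256) = 25950*(-256/6770945) = -1328640/1354189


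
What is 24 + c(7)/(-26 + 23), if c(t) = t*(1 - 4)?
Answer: 31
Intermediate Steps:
c(t) = -3*t (c(t) = t*(-3) = -3*t)
24 + c(7)/(-26 + 23) = 24 + (-3*7)/(-26 + 23) = 24 - 21/(-3) = 24 - 21*(-⅓) = 24 + 7 = 31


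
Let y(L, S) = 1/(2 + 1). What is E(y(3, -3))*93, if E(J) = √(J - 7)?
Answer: 62*I*√15 ≈ 240.13*I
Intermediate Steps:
y(L, S) = ⅓ (y(L, S) = 1/3 = ⅓)
E(J) = √(-7 + J)
E(y(3, -3))*93 = √(-7 + ⅓)*93 = √(-20/3)*93 = (2*I*√15/3)*93 = 62*I*√15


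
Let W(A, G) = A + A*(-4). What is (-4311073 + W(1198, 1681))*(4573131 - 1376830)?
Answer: -13790974446767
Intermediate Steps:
W(A, G) = -3*A (W(A, G) = A - 4*A = -3*A)
(-4311073 + W(1198, 1681))*(4573131 - 1376830) = (-4311073 - 3*1198)*(4573131 - 1376830) = (-4311073 - 3594)*3196301 = -4314667*3196301 = -13790974446767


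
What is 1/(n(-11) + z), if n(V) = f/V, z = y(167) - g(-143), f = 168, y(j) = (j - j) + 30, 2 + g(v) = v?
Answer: 11/1757 ≈ 0.0062607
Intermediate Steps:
g(v) = -2 + v
y(j) = 30 (y(j) = 0 + 30 = 30)
z = 175 (z = 30 - (-2 - 143) = 30 - 1*(-145) = 30 + 145 = 175)
n(V) = 168/V
1/(n(-11) + z) = 1/(168/(-11) + 175) = 1/(168*(-1/11) + 175) = 1/(-168/11 + 175) = 1/(1757/11) = 11/1757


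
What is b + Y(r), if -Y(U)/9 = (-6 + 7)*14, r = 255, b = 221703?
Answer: 221577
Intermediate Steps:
Y(U) = -126 (Y(U) = -9*(-6 + 7)*14 = -9*14 = -126)
b + Y(r) = 221703 - 126 = 221577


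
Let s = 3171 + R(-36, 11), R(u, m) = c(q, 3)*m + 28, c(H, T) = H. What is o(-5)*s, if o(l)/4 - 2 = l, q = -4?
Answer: -37860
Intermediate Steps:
o(l) = 8 + 4*l
R(u, m) = 28 - 4*m (R(u, m) = -4*m + 28 = 28 - 4*m)
s = 3155 (s = 3171 + (28 - 4*11) = 3171 + (28 - 44) = 3171 - 16 = 3155)
o(-5)*s = (8 + 4*(-5))*3155 = (8 - 20)*3155 = -12*3155 = -37860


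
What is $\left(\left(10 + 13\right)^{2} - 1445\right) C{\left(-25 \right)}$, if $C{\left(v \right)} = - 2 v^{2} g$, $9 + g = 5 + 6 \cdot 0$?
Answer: $-4580000$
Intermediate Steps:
$g = -4$ ($g = -9 + \left(5 + 6 \cdot 0\right) = -9 + \left(5 + 0\right) = -9 + 5 = -4$)
$C{\left(v \right)} = 8 v^{2}$ ($C{\left(v \right)} = - 2 v^{2} \left(-4\right) = 8 v^{2}$)
$\left(\left(10 + 13\right)^{2} - 1445\right) C{\left(-25 \right)} = \left(\left(10 + 13\right)^{2} - 1445\right) 8 \left(-25\right)^{2} = \left(23^{2} - 1445\right) 8 \cdot 625 = \left(529 - 1445\right) 5000 = \left(-916\right) 5000 = -4580000$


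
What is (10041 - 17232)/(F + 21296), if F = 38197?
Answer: -2397/19831 ≈ -0.12087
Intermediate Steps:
(10041 - 17232)/(F + 21296) = (10041 - 17232)/(38197 + 21296) = -7191/59493 = -7191*1/59493 = -2397/19831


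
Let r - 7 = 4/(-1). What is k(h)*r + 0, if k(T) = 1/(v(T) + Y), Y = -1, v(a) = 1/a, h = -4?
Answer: -12/5 ≈ -2.4000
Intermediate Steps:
v(a) = 1/a
r = 3 (r = 7 + 4/(-1) = 7 + 4*(-1) = 7 - 4 = 3)
k(T) = 1/(-1 + 1/T) (k(T) = 1/(1/T - 1) = 1/(-1 + 1/T))
k(h)*r + 0 = -1*(-4)/(-1 - 4)*3 + 0 = -1*(-4)/(-5)*3 + 0 = -1*(-4)*(-⅕)*3 + 0 = -⅘*3 + 0 = -12/5 + 0 = -12/5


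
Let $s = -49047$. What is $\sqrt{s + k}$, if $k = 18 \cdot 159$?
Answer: $i \sqrt{46185} \approx 214.91 i$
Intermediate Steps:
$k = 2862$
$\sqrt{s + k} = \sqrt{-49047 + 2862} = \sqrt{-46185} = i \sqrt{46185}$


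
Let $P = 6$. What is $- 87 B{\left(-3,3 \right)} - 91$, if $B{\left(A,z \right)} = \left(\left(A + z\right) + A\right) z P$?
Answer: $4607$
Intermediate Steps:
$B{\left(A,z \right)} = 6 z \left(z + 2 A\right)$ ($B{\left(A,z \right)} = \left(\left(A + z\right) + A\right) z 6 = \left(z + 2 A\right) z 6 = z \left(z + 2 A\right) 6 = 6 z \left(z + 2 A\right)$)
$- 87 B{\left(-3,3 \right)} - 91 = - 87 \cdot 6 \cdot 3 \left(3 + 2 \left(-3\right)\right) - 91 = - 87 \cdot 6 \cdot 3 \left(3 - 6\right) - 91 = - 87 \cdot 6 \cdot 3 \left(-3\right) - 91 = \left(-87\right) \left(-54\right) - 91 = 4698 - 91 = 4607$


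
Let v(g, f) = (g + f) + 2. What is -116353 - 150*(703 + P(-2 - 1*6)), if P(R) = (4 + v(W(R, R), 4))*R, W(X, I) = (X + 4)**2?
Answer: -190603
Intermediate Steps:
W(X, I) = (4 + X)**2
v(g, f) = 2 + f + g (v(g, f) = (f + g) + 2 = 2 + f + g)
P(R) = R*(10 + (4 + R)**2) (P(R) = (4 + (2 + 4 + (4 + R)**2))*R = (4 + (6 + (4 + R)**2))*R = (10 + (4 + R)**2)*R = R*(10 + (4 + R)**2))
-116353 - 150*(703 + P(-2 - 1*6)) = -116353 - 150*(703 + (-2 - 1*6)*(10 + (4 + (-2 - 1*6))**2)) = -116353 - 150*(703 + (-2 - 6)*(10 + (4 + (-2 - 6))**2)) = -116353 - 150*(703 - 8*(10 + (4 - 8)**2)) = -116353 - 150*(703 - 8*(10 + (-4)**2)) = -116353 - 150*(703 - 8*(10 + 16)) = -116353 - 150*(703 - 8*26) = -116353 - 150*(703 - 208) = -116353 - 150*495 = -116353 - 74250 = -190603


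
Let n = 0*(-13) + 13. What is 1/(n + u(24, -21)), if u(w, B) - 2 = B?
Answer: -1/6 ≈ -0.16667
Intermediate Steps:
n = 13 (n = 0 + 13 = 13)
u(w, B) = 2 + B
1/(n + u(24, -21)) = 1/(13 + (2 - 21)) = 1/(13 - 19) = 1/(-6) = -1/6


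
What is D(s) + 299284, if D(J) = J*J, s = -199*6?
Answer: 1724920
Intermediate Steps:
s = -1194
D(J) = J²
D(s) + 299284 = (-1194)² + 299284 = 1425636 + 299284 = 1724920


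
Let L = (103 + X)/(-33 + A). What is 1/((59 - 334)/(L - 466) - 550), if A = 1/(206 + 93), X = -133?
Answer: -2294293/1260504575 ≈ -0.0018201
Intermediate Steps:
A = 1/299 ≈ 0.0033445
L = 4485/4933 (L = (103 - 133)/(-33 + 1/299) = -30/(-9866/299) = -30*(-299/9866) = 4485/4933 ≈ 0.90918)
1/((59 - 334)/(L - 466) - 550) = 1/((59 - 334)/(4485/4933 - 466) - 550) = 1/(-275/(-2294293/4933) - 550) = 1/(-275*(-4933/2294293) - 550) = 1/(1356575/2294293 - 550) = 1/(-1260504575/2294293) = -2294293/1260504575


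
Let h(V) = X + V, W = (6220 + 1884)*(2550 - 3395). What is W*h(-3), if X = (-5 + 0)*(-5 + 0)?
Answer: -150653360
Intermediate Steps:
W = -6847880 (W = 8104*(-845) = -6847880)
X = 25 (X = -5*(-5) = 25)
h(V) = 25 + V
W*h(-3) = -6847880*(25 - 3) = -6847880*22 = -150653360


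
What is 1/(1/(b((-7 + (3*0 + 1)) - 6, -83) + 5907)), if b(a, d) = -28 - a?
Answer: 5891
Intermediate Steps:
1/(1/(b((-7 + (3*0 + 1)) - 6, -83) + 5907)) = 1/(1/((-28 - ((-7 + (3*0 + 1)) - 6)) + 5907)) = 1/(1/((-28 - ((-7 + (0 + 1)) - 6)) + 5907)) = 1/(1/((-28 - ((-7 + 1) - 6)) + 5907)) = 1/(1/((-28 - (-6 - 6)) + 5907)) = 1/(1/((-28 - 1*(-12)) + 5907)) = 1/(1/((-28 + 12) + 5907)) = 1/(1/(-16 + 5907)) = 1/(1/5891) = 5891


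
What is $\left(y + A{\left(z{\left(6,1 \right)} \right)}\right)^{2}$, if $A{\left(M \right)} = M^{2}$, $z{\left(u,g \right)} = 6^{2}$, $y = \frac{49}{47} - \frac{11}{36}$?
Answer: $\frac{4813982658241}{2862864} \approx 1.6815 \cdot 10^{6}$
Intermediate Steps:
$y = \frac{1247}{1692}$ ($y = 49 \cdot \frac{1}{47} - \frac{11}{36} = \frac{49}{47} - \frac{11}{36} = \frac{1247}{1692} \approx 0.737$)
$z{\left(u,g \right)} = 36$
$\left(y + A{\left(z{\left(6,1 \right)} \right)}\right)^{2} = \left(\frac{1247}{1692} + 36^{2}\right)^{2} = \left(\frac{1247}{1692} + 1296\right)^{2} = \left(\frac{2194079}{1692}\right)^{2} = \frac{4813982658241}{2862864}$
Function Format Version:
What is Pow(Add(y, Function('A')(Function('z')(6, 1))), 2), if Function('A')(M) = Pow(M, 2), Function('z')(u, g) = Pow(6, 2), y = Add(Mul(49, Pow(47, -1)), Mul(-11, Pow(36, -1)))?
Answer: Rational(4813982658241, 2862864) ≈ 1.6815e+6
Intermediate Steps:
y = Rational(1247, 1692) (y = Add(Mul(49, Rational(1, 47)), Mul(-11, Rational(1, 36))) = Add(Rational(49, 47), Rational(-11, 36)) = Rational(1247, 1692) ≈ 0.73700)
Function('z')(u, g) = 36
Pow(Add(y, Function('A')(Function('z')(6, 1))), 2) = Pow(Add(Rational(1247, 1692), Pow(36, 2)), 2) = Pow(Add(Rational(1247, 1692), 1296), 2) = Pow(Rational(2194079, 1692), 2) = Rational(4813982658241, 2862864)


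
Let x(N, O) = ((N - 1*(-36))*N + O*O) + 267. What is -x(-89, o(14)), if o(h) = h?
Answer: -5180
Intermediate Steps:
x(N, O) = 267 + O² + N*(36 + N) (x(N, O) = ((N + 36)*N + O²) + 267 = ((36 + N)*N + O²) + 267 = (N*(36 + N) + O²) + 267 = (O² + N*(36 + N)) + 267 = 267 + O² + N*(36 + N))
-x(-89, o(14)) = -(267 + (-89)² + 14² + 36*(-89)) = -(267 + 7921 + 196 - 3204) = -1*5180 = -5180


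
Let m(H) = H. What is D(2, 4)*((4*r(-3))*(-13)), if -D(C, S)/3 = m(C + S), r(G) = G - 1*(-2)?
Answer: -936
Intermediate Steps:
r(G) = 2 + G (r(G) = G + 2 = 2 + G)
D(C, S) = -3*C - 3*S (D(C, S) = -3*(C + S) = -3*C - 3*S)
D(2, 4)*((4*r(-3))*(-13)) = (-3*2 - 3*4)*((4*(2 - 3))*(-13)) = (-6 - 12)*((4*(-1))*(-13)) = -(-72)*(-13) = -18*52 = -936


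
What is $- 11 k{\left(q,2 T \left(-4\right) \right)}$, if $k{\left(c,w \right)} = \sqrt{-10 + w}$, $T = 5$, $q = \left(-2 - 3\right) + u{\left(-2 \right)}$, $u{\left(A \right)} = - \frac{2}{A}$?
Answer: $- 55 i \sqrt{2} \approx - 77.782 i$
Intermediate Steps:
$q = -4$ ($q = \left(-2 - 3\right) - \frac{2}{-2} = -5 - -1 = -5 + 1 = -4$)
$- 11 k{\left(q,2 T \left(-4\right) \right)} = - 11 \sqrt{-10 + 2 \cdot 5 \left(-4\right)} = - 11 \sqrt{-10 + 10 \left(-4\right)} = - 11 \sqrt{-10 - 40} = - 11 \sqrt{-50} = - 11 \cdot 5 i \sqrt{2} = - 55 i \sqrt{2}$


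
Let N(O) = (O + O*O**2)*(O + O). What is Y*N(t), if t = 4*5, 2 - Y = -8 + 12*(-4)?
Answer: 18606400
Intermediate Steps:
Y = 58 (Y = 2 - (-8 + 12*(-4)) = 2 - (-8 - 48) = 2 - 1*(-56) = 2 + 56 = 58)
t = 20
N(O) = 2*O*(O + O**3) (N(O) = (O + O**3)*(2*O) = 2*O*(O + O**3))
Y*N(t) = 58*(2*20**2*(1 + 20**2)) = 58*(2*400*(1 + 400)) = 58*(2*400*401) = 58*320800 = 18606400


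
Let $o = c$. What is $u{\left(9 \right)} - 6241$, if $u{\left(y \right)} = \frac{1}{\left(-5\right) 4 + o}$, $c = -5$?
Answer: $- \frac{156026}{25} \approx -6241.0$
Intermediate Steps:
$o = -5$
$u{\left(y \right)} = - \frac{1}{25}$ ($u{\left(y \right)} = \frac{1}{\left(-5\right) 4 - 5} = \frac{1}{-20 - 5} = \frac{1}{-25} = - \frac{1}{25}$)
$u{\left(9 \right)} - 6241 = - \frac{1}{25} - 6241 = - \frac{156026}{25}$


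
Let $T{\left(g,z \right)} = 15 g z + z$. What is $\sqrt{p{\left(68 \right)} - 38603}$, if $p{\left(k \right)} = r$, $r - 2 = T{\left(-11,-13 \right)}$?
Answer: $i \sqrt{36469} \approx 190.97 i$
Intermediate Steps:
$T{\left(g,z \right)} = z + 15 g z$ ($T{\left(g,z \right)} = 15 g z + z = z + 15 g z$)
$r = 2134$ ($r = 2 - 13 \left(1 + 15 \left(-11\right)\right) = 2 - 13 \left(1 - 165\right) = 2 - -2132 = 2 + 2132 = 2134$)
$p{\left(k \right)} = 2134$
$\sqrt{p{\left(68 \right)} - 38603} = \sqrt{2134 - 38603} = \sqrt{-36469} = i \sqrt{36469}$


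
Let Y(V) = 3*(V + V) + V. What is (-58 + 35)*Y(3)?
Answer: -483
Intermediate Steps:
Y(V) = 7*V (Y(V) = 3*(2*V) + V = 6*V + V = 7*V)
(-58 + 35)*Y(3) = (-58 + 35)*(7*3) = -23*21 = -483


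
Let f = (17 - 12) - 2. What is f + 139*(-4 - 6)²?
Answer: 13903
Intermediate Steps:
f = 3 (f = 5 - 2 = 3)
f + 139*(-4 - 6)² = 3 + 139*(-4 - 6)² = 3 + 139*(-10)² = 3 + 139*100 = 3 + 13900 = 13903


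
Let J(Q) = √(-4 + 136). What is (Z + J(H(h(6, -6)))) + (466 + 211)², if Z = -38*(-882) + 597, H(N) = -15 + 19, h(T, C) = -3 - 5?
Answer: 492442 + 2*√33 ≈ 4.9245e+5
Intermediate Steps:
h(T, C) = -8
H(N) = 4
Z = 34113 (Z = 33516 + 597 = 34113)
J(Q) = 2*√33 (J(Q) = √132 = 2*√33)
(Z + J(H(h(6, -6)))) + (466 + 211)² = (34113 + 2*√33) + (466 + 211)² = (34113 + 2*√33) + 677² = (34113 + 2*√33) + 458329 = 492442 + 2*√33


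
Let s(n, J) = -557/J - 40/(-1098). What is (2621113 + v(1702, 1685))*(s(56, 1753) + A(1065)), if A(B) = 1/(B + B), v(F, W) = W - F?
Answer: -251493677607788/341650935 ≈ -7.3611e+5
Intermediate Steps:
s(n, J) = 20/549 - 557/J (s(n, J) = -557/J - 40*(-1/1098) = -557/J + 20/549 = 20/549 - 557/J)
A(B) = 1/(2*B)
(2621113 + v(1702, 1685))*(s(56, 1753) + A(1065)) = (2621113 + (1685 - 1*1702))*((20/549 - 557/1753) + (½)/1065) = (2621113 + (1685 - 1702))*((20/549 - 557*1/1753) + (½)*(1/1065)) = (2621113 - 17)*((20/549 - 557/1753) + 1/2130) = 2621096*(-270733/962397 + 1/2130) = 2621096*(-191899631/683301870) = -251493677607788/341650935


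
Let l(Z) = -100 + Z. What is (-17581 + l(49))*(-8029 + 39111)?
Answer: -548037824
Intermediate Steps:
(-17581 + l(49))*(-8029 + 39111) = (-17581 + (-100 + 49))*(-8029 + 39111) = (-17581 - 51)*31082 = -17632*31082 = -548037824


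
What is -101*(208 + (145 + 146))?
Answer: -50399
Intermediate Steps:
-101*(208 + (145 + 146)) = -101*(208 + 291) = -101*499 = -50399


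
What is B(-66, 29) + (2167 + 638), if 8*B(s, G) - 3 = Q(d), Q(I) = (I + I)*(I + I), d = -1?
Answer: 22447/8 ≈ 2805.9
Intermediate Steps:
Q(I) = 4*I² (Q(I) = (2*I)*(2*I) = 4*I²)
B(s, G) = 7/8 (B(s, G) = 3/8 + (4*(-1)²)/8 = 3/8 + (4*1)/8 = 3/8 + (⅛)*4 = 3/8 + ½ = 7/8)
B(-66, 29) + (2167 + 638) = 7/8 + (2167 + 638) = 7/8 + 2805 = 22447/8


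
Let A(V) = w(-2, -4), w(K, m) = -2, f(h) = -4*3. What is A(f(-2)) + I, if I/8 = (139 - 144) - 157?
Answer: -1298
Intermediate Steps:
f(h) = -12
A(V) = -2
I = -1296 (I = 8*((139 - 144) - 157) = 8*(-5 - 157) = 8*(-162) = -1296)
A(f(-2)) + I = -2 - 1296 = -1298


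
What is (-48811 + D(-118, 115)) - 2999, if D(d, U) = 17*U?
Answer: -49855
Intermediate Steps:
(-48811 + D(-118, 115)) - 2999 = (-48811 + 17*115) - 2999 = (-48811 + 1955) - 2999 = -46856 - 2999 = -49855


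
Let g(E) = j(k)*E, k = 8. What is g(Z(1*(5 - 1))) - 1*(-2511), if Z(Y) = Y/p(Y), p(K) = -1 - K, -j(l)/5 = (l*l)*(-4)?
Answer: 1487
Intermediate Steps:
j(l) = 20*l**2 (j(l) = -5*l*l*(-4) = -5*l**2*(-4) = -(-20)*l**2 = 20*l**2)
Z(Y) = Y/(-1 - Y)
g(E) = 1280*E (g(E) = (20*8**2)*E = (20*64)*E = 1280*E)
g(Z(1*(5 - 1))) - 1*(-2511) = 1280*(-1*(5 - 1)/(1 + 1*(5 - 1))) - 1*(-2511) = 1280*(-1*4/(1 + 1*4)) + 2511 = 1280*(-1*4/(1 + 4)) + 2511 = 1280*(-1*4/5) + 2511 = 1280*(-1*4*1/5) + 2511 = 1280*(-4/5) + 2511 = -1024 + 2511 = 1487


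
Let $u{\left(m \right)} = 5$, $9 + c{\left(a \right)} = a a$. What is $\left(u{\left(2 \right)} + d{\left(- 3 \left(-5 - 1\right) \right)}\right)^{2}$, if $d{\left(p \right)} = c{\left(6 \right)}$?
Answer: $1024$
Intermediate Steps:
$c{\left(a \right)} = -9 + a^{2}$ ($c{\left(a \right)} = -9 + a a = -9 + a^{2}$)
$d{\left(p \right)} = 27$ ($d{\left(p \right)} = -9 + 6^{2} = -9 + 36 = 27$)
$\left(u{\left(2 \right)} + d{\left(- 3 \left(-5 - 1\right) \right)}\right)^{2} = \left(5 + 27\right)^{2} = 32^{2} = 1024$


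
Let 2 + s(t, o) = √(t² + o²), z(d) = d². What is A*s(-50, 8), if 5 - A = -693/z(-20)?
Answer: -2693/200 + 2693*√641/200 ≈ 327.44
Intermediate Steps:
s(t, o) = -2 + √(o² + t²) (s(t, o) = -2 + √(t² + o²) = -2 + √(o² + t²))
A = 2693/400 (A = 5 - (-693)/((-20)²) = 5 - (-693)/400 = 5 - 1*(-693/400) = 5 + 693/400 = 2693/400 ≈ 6.7325)
A*s(-50, 8) = 2693*(-2 + √(8² + (-50)²))/400 = 2693*(-2 + √(64 + 2500))/400 = 2693*(-2 + √2564)/400 = 2693*(-2 + 2*√641)/400 = -2693/200 + 2693*√641/200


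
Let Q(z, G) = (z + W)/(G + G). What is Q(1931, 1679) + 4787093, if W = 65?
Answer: 8037530145/1679 ≈ 4.7871e+6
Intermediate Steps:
Q(z, G) = (65 + z)/(2*G) (Q(z, G) = (z + 65)/(G + G) = (65 + z)/((2*G)) = (65 + z)*(1/(2*G)) = (65 + z)/(2*G))
Q(1931, 1679) + 4787093 = (½)*(65 + 1931)/1679 + 4787093 = (½)*(1/1679)*1996 + 4787093 = 998/1679 + 4787093 = 8037530145/1679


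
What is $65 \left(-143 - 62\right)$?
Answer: $-13325$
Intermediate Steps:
$65 \left(-143 - 62\right) = 65 \left(-205\right) = -13325$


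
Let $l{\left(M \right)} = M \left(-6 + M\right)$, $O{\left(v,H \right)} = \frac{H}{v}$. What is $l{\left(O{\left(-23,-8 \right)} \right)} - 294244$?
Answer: $- \frac{155656116}{529} \approx -2.9425 \cdot 10^{5}$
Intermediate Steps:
$l{\left(O{\left(-23,-8 \right)} \right)} - 294244 = - \frac{8}{-23} \left(-6 - \frac{8}{-23}\right) - 294244 = \left(-8\right) \left(- \frac{1}{23}\right) \left(-6 - - \frac{8}{23}\right) - 294244 = \frac{8 \left(-6 + \frac{8}{23}\right)}{23} - 294244 = \frac{8}{23} \left(- \frac{130}{23}\right) - 294244 = - \frac{1040}{529} - 294244 = - \frac{155656116}{529}$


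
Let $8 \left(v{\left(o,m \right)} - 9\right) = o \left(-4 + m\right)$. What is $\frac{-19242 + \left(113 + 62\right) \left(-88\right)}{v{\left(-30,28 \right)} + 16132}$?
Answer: $- \frac{34642}{16051} \approx -2.1582$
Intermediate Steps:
$v{\left(o,m \right)} = 9 + \frac{o \left(-4 + m\right)}{8}$
$\frac{-19242 + \left(113 + 62\right) \left(-88\right)}{v{\left(-30,28 \right)} + 16132} = \frac{-19242 + \left(113 + 62\right) \left(-88\right)}{\left(9 - -15 + \frac{1}{8} \cdot 28 \left(-30\right)\right) + 16132} = \frac{-19242 + 175 \left(-88\right)}{\left(9 + 15 - 105\right) + 16132} = \frac{-19242 - 15400}{-81 + 16132} = - \frac{34642}{16051}$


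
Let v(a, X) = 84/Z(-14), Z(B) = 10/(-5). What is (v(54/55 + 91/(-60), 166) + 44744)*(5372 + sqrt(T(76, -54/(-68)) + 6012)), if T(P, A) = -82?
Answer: 240139144 + 44702*sqrt(5930) ≈ 2.4358e+8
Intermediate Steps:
Z(B) = -2 (Z(B) = 10*(-1/5) = -2)
v(a, X) = -42 (v(a, X) = 84/(-2) = 84*(-1/2) = -42)
(v(54/55 + 91/(-60), 166) + 44744)*(5372 + sqrt(T(76, -54/(-68)) + 6012)) = (-42 + 44744)*(5372 + sqrt(-82 + 6012)) = 44702*(5372 + sqrt(5930)) = 240139144 + 44702*sqrt(5930)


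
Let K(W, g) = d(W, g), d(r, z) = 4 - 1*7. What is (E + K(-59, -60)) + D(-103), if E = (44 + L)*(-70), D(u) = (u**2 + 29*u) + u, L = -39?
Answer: 7166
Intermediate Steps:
d(r, z) = -3 (d(r, z) = 4 - 7 = -3)
K(W, g) = -3
D(u) = u**2 + 30*u
E = -350 (E = (44 - 39)*(-70) = 5*(-70) = -350)
(E + K(-59, -60)) + D(-103) = (-350 - 3) - 103*(30 - 103) = -353 - 103*(-73) = -353 + 7519 = 7166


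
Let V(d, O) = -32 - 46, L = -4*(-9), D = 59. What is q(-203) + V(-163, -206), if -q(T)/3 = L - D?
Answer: -9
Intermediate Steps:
L = 36
V(d, O) = -78
q(T) = 69 (q(T) = -3*(36 - 1*59) = -3*(36 - 59) = -3*(-23) = 69)
q(-203) + V(-163, -206) = 69 - 78 = -9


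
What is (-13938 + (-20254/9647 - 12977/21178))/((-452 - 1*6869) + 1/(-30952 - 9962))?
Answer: 58264514417255823/30597755923145785 ≈ 1.9042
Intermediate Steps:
(-13938 + (-20254/9647 - 12977/21178))/((-452 - 1*6869) + 1/(-30952 - 9962)) = (-13938 + (-20254*1/9647 - 12977*1/21178))/((-452 - 6869) + 1/(-40914)) = (-13938 + (-20254/9647 - 12977/21178))/(-7321 - 1/40914) = (-13938 - 554128331/204304166)/(-299531395/40914) = -2848145594039/204304166*(-40914/299531395) = 58264514417255823/30597755923145785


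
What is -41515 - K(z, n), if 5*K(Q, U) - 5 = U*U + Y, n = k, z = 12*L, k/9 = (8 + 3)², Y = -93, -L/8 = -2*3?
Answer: -1393408/5 ≈ -2.7868e+5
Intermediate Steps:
L = 48 (L = -(-16)*3 = -8*(-6) = 48)
k = 1089 (k = 9*(8 + 3)² = 9*11² = 9*121 = 1089)
z = 576 (z = 12*48 = 576)
n = 1089
K(Q, U) = -88/5 + U²/5 (K(Q, U) = 1 + (U*U - 93)/5 = 1 + (U² - 93)/5 = 1 + (-93 + U²)/5 = 1 + (-93/5 + U²/5) = -88/5 + U²/5)
-41515 - K(z, n) = -41515 - (-88/5 + (⅕)*1089²) = -41515 - (-88/5 + (⅕)*1185921) = -41515 - (-88/5 + 1185921/5) = -41515 - 1*1185833/5 = -41515 - 1185833/5 = -1393408/5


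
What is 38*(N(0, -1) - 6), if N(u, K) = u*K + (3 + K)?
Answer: -152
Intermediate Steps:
N(u, K) = 3 + K + K*u (N(u, K) = K*u + (3 + K) = 3 + K + K*u)
38*(N(0, -1) - 6) = 38*((3 - 1 - 1*0) - 6) = 38*((3 - 1 + 0) - 6) = 38*(2 - 6) = 38*(-4) = -152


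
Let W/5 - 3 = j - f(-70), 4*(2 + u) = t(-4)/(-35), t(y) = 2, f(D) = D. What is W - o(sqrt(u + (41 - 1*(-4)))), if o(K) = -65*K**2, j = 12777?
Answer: 938617/14 ≈ 67044.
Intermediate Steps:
u = -141/70 (u = -2 + (2/(-35))/4 = -2 + (2*(-1/35))/4 = -2 + (1/4)*(-2/35) = -2 - 1/70 = -141/70 ≈ -2.0143)
W = 64250 (W = 15 + 5*(12777 - 1*(-70)) = 15 + 5*(12777 + 70) = 15 + 5*12847 = 15 + 64235 = 64250)
W - o(sqrt(u + (41 - 1*(-4)))) = 64250 - (-65)*(sqrt(-141/70 + (41 - 1*(-4))))**2 = 64250 - (-65)*(sqrt(-141/70 + (41 + 4)))**2 = 64250 - (-65)*(sqrt(-141/70 + 45))**2 = 64250 - (-65)*(sqrt(3009/70))**2 = 64250 - (-65)*(sqrt(210630)/70)**2 = 64250 - (-65)*3009/70 = 64250 - 1*(-39117/14) = 64250 + 39117/14 = 938617/14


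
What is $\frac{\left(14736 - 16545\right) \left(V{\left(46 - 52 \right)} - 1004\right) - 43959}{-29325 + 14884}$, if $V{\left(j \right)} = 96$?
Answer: $- \frac{1598613}{14441} \approx -110.7$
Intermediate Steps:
$\frac{\left(14736 - 16545\right) \left(V{\left(46 - 52 \right)} - 1004\right) - 43959}{-29325 + 14884} = \frac{\left(14736 - 16545\right) \left(96 - 1004\right) - 43959}{-29325 + 14884} = \frac{\left(-1809\right) \left(-908\right) - 43959}{-14441} = \left(1642572 - 43959\right) \left(- \frac{1}{14441}\right) = 1598613 \left(- \frac{1}{14441}\right) = - \frac{1598613}{14441}$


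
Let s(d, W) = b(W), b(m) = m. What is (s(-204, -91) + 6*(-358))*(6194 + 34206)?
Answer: -90455600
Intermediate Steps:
s(d, W) = W
(s(-204, -91) + 6*(-358))*(6194 + 34206) = (-91 + 6*(-358))*(6194 + 34206) = (-91 - 2148)*40400 = -2239*40400 = -90455600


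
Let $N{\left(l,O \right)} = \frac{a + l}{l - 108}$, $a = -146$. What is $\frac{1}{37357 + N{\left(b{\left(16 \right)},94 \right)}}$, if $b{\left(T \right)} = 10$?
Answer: $\frac{49}{1830561} \approx 2.6768 \cdot 10^{-5}$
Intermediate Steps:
$N{\left(l,O \right)} = \frac{-146 + l}{-108 + l}$ ($N{\left(l,O \right)} = \frac{-146 + l}{l - 108} = \frac{-146 + l}{-108 + l}$)
$\frac{1}{37357 + N{\left(b{\left(16 \right)},94 \right)}} = \frac{1}{37357 + \frac{-146 + 10}{-108 + 10}} = \frac{1}{37357 + \frac{1}{-98} \left(-136\right)} = \frac{1}{37357 - - \frac{68}{49}} = \frac{1}{37357 + \frac{68}{49}} = \frac{1}{\frac{1830561}{49}} = \frac{49}{1830561}$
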